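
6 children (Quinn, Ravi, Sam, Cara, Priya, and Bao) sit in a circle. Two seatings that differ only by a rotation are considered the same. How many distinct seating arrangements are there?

120

Seat Quinn anywhere (absorbing the rotational symmetry), then permute the other 5: (5)! = 120.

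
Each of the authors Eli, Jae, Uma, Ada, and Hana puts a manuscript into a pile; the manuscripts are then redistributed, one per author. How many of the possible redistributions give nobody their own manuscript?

44

Count assignments avoiding every fixed point. For any j of the 5 authors fixed to their own manuscript, the other 5−j can be arranged in (5−j)! ways.
By inclusion–exclusion this is Σ_{j=0}^{5} (−1)^j C(5,j)·(5−j)!.
Computing: 120 − 120 + 60 − 20 + 5 − 1 = 44.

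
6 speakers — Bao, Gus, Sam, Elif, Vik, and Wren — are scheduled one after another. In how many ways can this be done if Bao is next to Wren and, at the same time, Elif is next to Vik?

Treat {Bao,Wren} as one block (2 orders) and {Elif,Vik} as another (2 orders).
That leaves 4 units to arrange: 2 × 2 × 4! = 4 × 24 = 96.

96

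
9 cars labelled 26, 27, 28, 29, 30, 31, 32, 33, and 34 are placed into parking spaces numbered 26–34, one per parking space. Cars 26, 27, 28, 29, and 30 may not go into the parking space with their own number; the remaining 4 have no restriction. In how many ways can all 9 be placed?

205056

Let Aᵢ (for 26 ≤ i ≤ 30) be the placements that put car i in its forbidden parking space. Any j of these fix j positions, leaving (9−j)! ways to fill the rest, and there are C(5,j) ways to pick which j.
By inclusion–exclusion, the number of valid placements is Σ_{j=0}^{5} (−1)^j C(5,j)·(9−j)!.
Computing: 362880 − 201600 + 50400 − 7200 + 600 − 24 = 205056.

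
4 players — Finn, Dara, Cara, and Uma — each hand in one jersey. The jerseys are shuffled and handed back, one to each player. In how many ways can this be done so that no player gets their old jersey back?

9

Let Aᵢ be the assignments in which player i gets their old jersey. We want the size of the complement of A₁∪…∪A_4.
By inclusion–exclusion this is Σ_{j=0}^{4} (−1)^j C(4,j)·(4−j)!.
Computing: 24 − 24 + 12 − 4 + 1 = 9.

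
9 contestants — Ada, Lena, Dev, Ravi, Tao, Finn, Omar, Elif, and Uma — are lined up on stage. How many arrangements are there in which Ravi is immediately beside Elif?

Treat {Ravi, Elif} as a single unit. There are 8 units to order, and the pair itself can be ordered 2 ways.
That gives 2 × 8! = 2 × 40320 = 80640.

80640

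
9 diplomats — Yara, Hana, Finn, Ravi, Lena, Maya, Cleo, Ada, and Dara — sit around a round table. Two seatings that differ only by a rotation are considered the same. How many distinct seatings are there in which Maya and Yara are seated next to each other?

10080

Glue Maya and Yara into a block (2 internal orders). Seating 8 units around a circle gives (7)! arrangements.
So 2 × (7)! = 2 × 5040 = 10080.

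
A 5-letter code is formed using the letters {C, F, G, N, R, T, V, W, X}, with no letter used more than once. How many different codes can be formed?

With no repetition, fill the 5 letters in order: 9 choices, then 8, down to 5.
9 × 8 × 7 × 6 × 5 = 15120.

15120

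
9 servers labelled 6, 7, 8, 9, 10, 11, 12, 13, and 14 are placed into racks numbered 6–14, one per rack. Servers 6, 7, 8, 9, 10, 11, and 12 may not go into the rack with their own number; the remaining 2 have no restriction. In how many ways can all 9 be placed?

Let Aᵢ (for 6 ≤ i ≤ 12) be the placements that put server i in its forbidden rack. Any j of these fix j positions, leaving (9−j)! ways to fill the rest, and there are C(7,j) ways to pick which j.
By inclusion–exclusion, the number of valid placements is Σ_{j=0}^{7} (−1)^j C(7,j)·(9−j)!.
Computing: 362880 − 282240 + 105840 − 25200 + 4200 − 504 + 42 − 2 = 165016.

165016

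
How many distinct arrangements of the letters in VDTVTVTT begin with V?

Fix V in the first position and arrange the remaining 7 letters.
Those 7 letters have T appearing 4 times and V appearing twice, giving (7)!/(4!·2!) = 105.

105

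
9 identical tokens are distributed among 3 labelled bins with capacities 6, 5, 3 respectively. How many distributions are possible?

Ignoring the caps, the number of non-negative solutions to x_1+…+x_3 = 9 is C(11,2) = 55.
Subtract solutions that violate a single cap (substitute x_i' = x_i − (cap_i+1)): x_1 ≥ 7 gives C(4,2) = 6; x_2 ≥ 6 gives C(5,2) = 10; x_3 ≥ 4 gives C(7,2) = 21. Together 37.
No two caps can be exceeded simultaneously, so the pair terms are all 0.
By inclusion–exclusion the count is 55 − 37 + 0 = 18.

18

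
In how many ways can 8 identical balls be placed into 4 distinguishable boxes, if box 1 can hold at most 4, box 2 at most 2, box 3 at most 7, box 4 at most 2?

44

By stars and bars, unrestricted non-negative solutions to x_1+…+x_4 = 8 number C(8+3,3) = 165.
Subtract solutions that violate a single cap (substitute x_i' = x_i − (cap_i+1)): x_1 ≥ 5 gives C(6,3) = 20; x_2 ≥ 3 gives C(8,3) = 56; x_3 ≥ 8 gives C(3,3) = 1; x_4 ≥ 3 gives C(8,3) = 56. Together 133.
Add back pairs where two caps are both exceeded: 1 + 0 + 1 + 0 + 10 + 0 = 12.
By inclusion–exclusion the count is 165 − 133 + 12 = 44.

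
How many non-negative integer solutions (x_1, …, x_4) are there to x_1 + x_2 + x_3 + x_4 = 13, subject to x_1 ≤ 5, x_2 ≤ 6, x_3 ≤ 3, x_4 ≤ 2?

19

Without the upper bounds there are C(16,3) = 560 ways to split 13 among 4 variables.
Subtract solutions that violate a single cap (substitute x_i' = x_i − (cap_i+1)): x_1 ≥ 6 gives C(10,3) = 120; x_2 ≥ 7 gives C(9,3) = 84; x_3 ≥ 4 gives C(12,3) = 220; x_4 ≥ 3 gives C(13,3) = 286. Together 710.
Add back pairs where two caps are both exceeded: 1 + 20 + 35 + 10 + 20 + 84 = 170.
Subtract triples: 0 + 0 + 1 + 0 = 1.
By inclusion–exclusion the count is 560 − 710 + 170 − 1 = 19.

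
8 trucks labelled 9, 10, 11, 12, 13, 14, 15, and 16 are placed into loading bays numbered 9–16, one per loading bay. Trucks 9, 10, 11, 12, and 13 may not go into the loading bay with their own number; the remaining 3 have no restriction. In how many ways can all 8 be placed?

21234

Let Aᵢ (for 9 ≤ i ≤ 13) be the placements that put truck i in its forbidden loading bay. Any j of these fix j positions, leaving (8−j)! ways to fill the rest, and there are C(5,j) ways to pick which j.
By inclusion–exclusion, the number of valid placements is Σ_{j=0}^{5} (−1)^j C(5,j)·(8−j)!.
Computing: 40320 − 25200 + 7200 − 1200 + 120 − 6 = 21234.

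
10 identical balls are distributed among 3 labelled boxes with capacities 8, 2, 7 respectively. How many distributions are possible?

Without the upper bounds there are C(12,2) = 66 ways to split 10 among 3 boxes.
Subtract solutions that violate a single cap (substitute x_i' = x_i − (cap_i+1)): x_1 ≥ 9 gives C(3,2) = 3; x_2 ≥ 3 gives C(9,2) = 36; x_3 ≥ 8 gives C(4,2) = 6. Together 45.
No two caps can be exceeded simultaneously, so the pair terms are all 0.
By inclusion–exclusion the count is 66 − 45 + 0 = 21.

21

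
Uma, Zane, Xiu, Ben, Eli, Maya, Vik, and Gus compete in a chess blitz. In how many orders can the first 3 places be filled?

This is an ordered selection of 3 from 8: P(8,3).
That gives 8 × 7 × 6 = 336.

336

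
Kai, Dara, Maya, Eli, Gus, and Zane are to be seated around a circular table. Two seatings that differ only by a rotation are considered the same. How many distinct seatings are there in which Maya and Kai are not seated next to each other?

72

All circular seatings of 6 people number (5)! = 120.
Seatings with Maya beside Kai: treat them as a block with 2 internal orders, giving 2 × (4)! = 48.
Subtracting, 120 − 48 = 72.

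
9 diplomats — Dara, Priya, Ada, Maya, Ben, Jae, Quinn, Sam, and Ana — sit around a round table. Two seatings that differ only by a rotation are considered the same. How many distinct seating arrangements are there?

40320

Fix one person's seat to break rotational symmetry; the remaining 8 people can be arranged in (8)! = 40320 ways.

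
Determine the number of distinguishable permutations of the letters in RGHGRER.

The 7 letters of RGHGRER have repeats: G appearing twice and R appearing 3 times.
Dividing 7! = 5040 by 3!·2! = 12 for the repeated letters gives 420.

420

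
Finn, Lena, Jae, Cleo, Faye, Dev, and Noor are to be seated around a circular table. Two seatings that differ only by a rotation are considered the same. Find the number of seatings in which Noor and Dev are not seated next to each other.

Without the restriction there are (6)! = 720 seatings.
Seatings with Noor beside Dev: treat them as a block with 2 internal orders, giving 2 × (5)! = 240.
Subtracting, 720 − 240 = 480.

480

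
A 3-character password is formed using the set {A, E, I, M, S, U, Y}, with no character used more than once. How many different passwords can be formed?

210

Choose and order 3 of the 7 symbols: the first character has 7 options, the next 6, then 5.
That product is 7 × 6 × 5 = 210.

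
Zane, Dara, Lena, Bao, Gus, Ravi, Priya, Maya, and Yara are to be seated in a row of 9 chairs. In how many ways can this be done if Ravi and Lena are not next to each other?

282240

There are 9! = 362880 arrangements in all. If Ravi and Lena are adjacent, merging them into one block gives 2·(8)! = 80640 arrangements.
Complementary counting: 362880 − 80640 = 282240.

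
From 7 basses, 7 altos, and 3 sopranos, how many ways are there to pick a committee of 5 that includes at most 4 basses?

6167

Split by how many basses are chosen (0 through 4).
Sum: C(7,0)·C(10,5) + C(7,1)·C(10,4) + C(7,2)·C(10,3) + C(7,3)·C(10,2) + C(7,4)·C(10,1) = 252 + 1470 + 2520 + 1575 + 350 = 6167.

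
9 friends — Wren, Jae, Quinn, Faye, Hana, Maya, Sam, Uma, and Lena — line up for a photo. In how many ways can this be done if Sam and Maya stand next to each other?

Treat {Sam, Maya} as a single unit. There are 8 units to order, and the pair itself can be ordered 2 ways.
So the count is 2·(8)! = 80640.

80640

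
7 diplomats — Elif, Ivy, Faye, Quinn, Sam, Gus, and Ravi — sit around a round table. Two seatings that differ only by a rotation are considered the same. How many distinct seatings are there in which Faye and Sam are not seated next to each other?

480

All circular seatings of 7 people number (6)! = 720.
Those with Faye next to Sam: fuse the pair into one unit and seat 6 units around a circle — 2·(5)! = 240.
Subtracting, 720 − 240 = 480.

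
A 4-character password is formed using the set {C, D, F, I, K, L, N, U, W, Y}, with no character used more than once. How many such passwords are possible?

This is a permutation of 4 out of 10: P(10,4) = 10!/6!.
10 × 9 × 8 × 7 = 5040.

5040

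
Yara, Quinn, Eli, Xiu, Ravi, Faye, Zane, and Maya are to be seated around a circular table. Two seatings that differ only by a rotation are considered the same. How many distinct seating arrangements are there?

5040

Seat Yara anywhere (absorbing the rotational symmetry), then permute the other 7: (7)! = 5040.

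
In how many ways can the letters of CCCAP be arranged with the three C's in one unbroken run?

6

Treat the 3 copies of C as a single block. The multiset to arrange is then {CCC, A, P}, 3 items in all.
All 3 items are distinct, so there are (3)! = 6 arrangements.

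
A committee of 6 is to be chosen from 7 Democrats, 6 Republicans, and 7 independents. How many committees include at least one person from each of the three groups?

With no constraint there are C(20,6) = 38760 possible selections.
Selections missing a whole group: no Democrats → C(13,6) = 1716; no Republicans → C(14,6) = 3003; no independents → C(13,6) = 1716.
Add back selections omitting two groups (i.e. drawn from a single group): C(7,6) + C(6,6) + C(7,6) = 15.
By inclusion–exclusion: 38760 − 6435 + 15 = 32340.

32340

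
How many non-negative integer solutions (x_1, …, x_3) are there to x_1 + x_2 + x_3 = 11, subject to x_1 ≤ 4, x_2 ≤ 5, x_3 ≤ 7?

By stars and bars, unrestricted non-negative solutions to x_1+…+x_3 = 11 number C(11+2,2) = 78.
Subtract solutions that violate a single cap (substitute x_i' = x_i − (cap_i+1)): x_1 ≥ 5 gives C(8,2) = 28; x_2 ≥ 6 gives C(7,2) = 21; x_3 ≥ 8 gives C(5,2) = 10. Together 59.
Add back pairs where two caps are both exceeded: 1 + 0 + 0 = 1.
By inclusion–exclusion the count is 78 − 59 + 1 = 20.

20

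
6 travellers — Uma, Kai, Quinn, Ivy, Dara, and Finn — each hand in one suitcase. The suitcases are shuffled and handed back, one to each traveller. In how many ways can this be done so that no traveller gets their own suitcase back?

Count assignments avoiding every fixed point. For any j of the 6 travellers fixed to their own suitcase, the other 6−j can be arranged in (6−j)! ways.
By inclusion–exclusion this is Σ_{j=0}^{6} (−1)^j C(6,j)·(6−j)!.
Computing: 720 − 720 + 360 − 120 + 30 − 6 + 1 = 265.

265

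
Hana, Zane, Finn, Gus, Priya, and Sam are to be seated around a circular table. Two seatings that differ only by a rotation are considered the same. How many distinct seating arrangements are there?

Fix one person's seat to break rotational symmetry; the remaining 5 people can be arranged in (5)! = 120 ways.

120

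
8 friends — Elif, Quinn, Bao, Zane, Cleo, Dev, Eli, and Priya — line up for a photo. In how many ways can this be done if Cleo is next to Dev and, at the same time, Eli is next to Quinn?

2880

Treat {Cleo,Dev} as one block (2 orders) and {Eli,Quinn} as another (2 orders).
That leaves 6 units to arrange: 2 × 2 × 6! = 4 × 720 = 2880.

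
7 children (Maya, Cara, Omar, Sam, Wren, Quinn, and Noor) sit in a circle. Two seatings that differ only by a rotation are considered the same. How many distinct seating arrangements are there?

Fix one person's seat to break rotational symmetry; the remaining 6 people can be arranged in (6)! = 720 ways.

720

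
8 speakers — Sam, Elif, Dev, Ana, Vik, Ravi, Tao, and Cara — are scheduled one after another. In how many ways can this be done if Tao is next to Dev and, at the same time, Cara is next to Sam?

Treat {Tao,Dev} as one block (2 orders) and {Cara,Sam} as another (2 orders).
That leaves 6 units to arrange: 2 × 2 × 6! = 4 × 720 = 2880.

2880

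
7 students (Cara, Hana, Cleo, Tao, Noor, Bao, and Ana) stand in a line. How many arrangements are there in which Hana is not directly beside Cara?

Of the 7! = 5040 arrangements, those with Hana and Cara adjacent number 2 × 6! = 1440 (treat the pair as a block with 2 internal orders).
Complementary counting: 5040 − 1440 = 3600.

3600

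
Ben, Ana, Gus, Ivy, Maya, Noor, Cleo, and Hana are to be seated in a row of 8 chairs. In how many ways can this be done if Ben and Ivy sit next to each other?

10080

Glue Ben and Ivy into one block (2 internal orders), leaving 7 units to arrange in a row.
So the count is 2·(7)! = 10080.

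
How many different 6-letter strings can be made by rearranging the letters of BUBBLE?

120

The 6 letters of BUBBLE have repeats: B appearing 3 times.
The number of distinct arrangements is 6!/(3!) = 720/6 = 120.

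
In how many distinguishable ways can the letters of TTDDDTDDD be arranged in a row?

84

The 9 letters of TTDDDTDDD have repeats: D appearing 6 times and T appearing 3 times.
So there are 9! / (6!·3!) = 84 distinguishable arrangements.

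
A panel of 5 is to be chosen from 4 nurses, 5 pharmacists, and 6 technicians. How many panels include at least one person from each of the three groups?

Unrestricted: C(15,5) = 3003 ways to pick any 5 of the 15.
Selections missing a whole group: no nurses → C(11,5) = 462; no pharmacists → C(10,5) = 252; no technicians → C(9,5) = 126.
Add back selections omitting two groups (i.e. drawn from a single group): C(4,5) + C(5,5) + C(6,5) = 7.
By inclusion–exclusion: 3003 − 840 + 7 = 2170.

2170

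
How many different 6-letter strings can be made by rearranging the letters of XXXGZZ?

XXXGZZ has 6 letters with X appearing 3 times and Z appearing twice.
So there are 6! / (3!·2!) = 60 distinguishable arrangements.

60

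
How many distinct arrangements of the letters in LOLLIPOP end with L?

With the last slot taken by L, it remains to arrange the other 7 letters (OLLIPOP).
Those 7 letters have L appearing twice, O appearing twice, and P appearing twice, giving (7)!/(2!·2!·2!) = 630.

630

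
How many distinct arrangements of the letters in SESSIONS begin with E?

210

With the first slot taken by E, it remains to arrange the other 7 letters (SSSIONS).
Those 7 letters have S appearing 4 times, giving (7)!/(4!) = 210.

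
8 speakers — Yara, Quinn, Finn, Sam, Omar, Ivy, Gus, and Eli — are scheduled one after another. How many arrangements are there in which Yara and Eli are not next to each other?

30240

There are 8! = 40320 arrangements in all. If Yara and Eli are adjacent, merging them into one block gives 2·(7)! = 10080 arrangements.
So 40320 − 10080 = 30240 arrangements keep them apart.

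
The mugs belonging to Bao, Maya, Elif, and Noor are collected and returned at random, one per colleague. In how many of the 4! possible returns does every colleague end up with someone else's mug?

Count assignments avoiding every fixed point. For any j of the 4 colleagues fixed to their own mug, the other 4−j can be arranged in (4−j)! ways.
By inclusion–exclusion this is Σ_{j=0}^{4} (−1)^j C(4,j)·(4−j)!.
Computing: 24 − 24 + 12 − 4 + 1 = 9.

9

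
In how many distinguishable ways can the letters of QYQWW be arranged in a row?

The 5 letters of QYQWW have repeats: Q appearing twice and W appearing twice.
The number of distinct arrangements is 5!/(2!·2!) = 120/4 = 30.

30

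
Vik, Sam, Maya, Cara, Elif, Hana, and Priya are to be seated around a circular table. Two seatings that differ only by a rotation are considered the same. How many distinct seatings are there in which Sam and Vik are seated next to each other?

Treat {Sam, Vik} as one unit (2 internal orders) and seat the resulting 6 units around the table: (5)! circular arrangements.
So 2 × (5)! = 2 × 120 = 240.

240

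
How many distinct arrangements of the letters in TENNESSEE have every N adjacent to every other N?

840

Treat the 2 copies of N as a single block. The multiset to arrange is then {NN, E, E, E, E, S, S, T}, 8 items in all.
That gives (8)!/(4!·2!) = 840 arrangements.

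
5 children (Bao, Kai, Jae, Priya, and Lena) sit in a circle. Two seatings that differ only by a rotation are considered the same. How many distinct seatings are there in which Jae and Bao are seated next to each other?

12

Glue Jae and Bao into a block (2 internal orders). Seating 4 units around a circle gives (3)! arrangements.
So 2 × (3)! = 2 × 6 = 12.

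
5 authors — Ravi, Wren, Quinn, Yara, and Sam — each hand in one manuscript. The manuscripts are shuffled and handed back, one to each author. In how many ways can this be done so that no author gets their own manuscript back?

44

Count assignments avoiding every fixed point. For any j of the 5 authors fixed to their own manuscript, the other 5−j can be arranged in (5−j)! ways.
By inclusion–exclusion this is Σ_{j=0}^{5} (−1)^j C(5,j)·(5−j)!.
Computing: 120 − 120 + 60 − 20 + 5 − 1 = 44.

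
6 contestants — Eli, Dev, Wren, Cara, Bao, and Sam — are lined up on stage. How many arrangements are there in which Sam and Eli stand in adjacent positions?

Glue Sam and Eli into one block (2 internal orders), leaving 5 units to arrange in a row.
That gives 2 × 5! = 2 × 120 = 240.

240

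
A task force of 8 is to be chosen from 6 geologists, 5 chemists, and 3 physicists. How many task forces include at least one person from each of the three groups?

Total 8-person selections from all 14: C(14,8) = 3003.
Subtract selections that omit an entire group: no geologists → C(8,8) = 1; no chemists → C(9,8) = 9; no physicists → C(11,8) = 165.
Add back selections omitting two groups (i.e. drawn from a single group): C(6,8) + C(5,8) + C(3,8) = 0.
By inclusion–exclusion: 3003 − 175 + 0 = 2828.

2828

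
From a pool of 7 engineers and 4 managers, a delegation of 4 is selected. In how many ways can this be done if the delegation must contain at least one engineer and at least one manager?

294

Unrestricted: C(11,4) = 330 ways to pick any 4 of the 11.
Subtract selections that omit an entire group: no engineers → C(4,4) = 1; no managers → C(7,4) = 35.
Both groups omitted at once is impossible, so 330 − 36 = 294.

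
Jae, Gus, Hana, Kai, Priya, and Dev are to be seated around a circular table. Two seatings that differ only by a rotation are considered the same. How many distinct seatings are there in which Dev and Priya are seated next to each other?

Treat {Dev, Priya} as one unit (2 internal orders) and seat the resulting 5 units around the table: (4)! circular arrangements.
So 2 × (4)! = 2 × 24 = 48.

48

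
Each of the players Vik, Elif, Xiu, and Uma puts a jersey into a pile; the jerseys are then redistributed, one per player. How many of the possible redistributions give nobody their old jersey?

Let Aᵢ be the assignments in which player i gets their old jersey. We want the size of the complement of A₁∪…∪A_4.
By inclusion–exclusion this is Σ_{j=0}^{4} (−1)^j C(4,j)·(4−j)!.
Computing: 24 − 24 + 12 − 4 + 1 = 9.

9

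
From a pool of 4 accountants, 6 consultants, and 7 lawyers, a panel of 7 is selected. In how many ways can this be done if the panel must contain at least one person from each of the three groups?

17283

Total 7-person selections from all 17: C(17,7) = 19448.
Selections missing a whole group: no accountants → C(13,7) = 1716; no consultants → C(11,7) = 330; no lawyers → C(10,7) = 120.
Add back selections omitting two groups (i.e. drawn from a single group): C(4,7) + C(6,7) + C(7,7) = 1.
By inclusion–exclusion: 19448 − 2166 + 1 = 17283.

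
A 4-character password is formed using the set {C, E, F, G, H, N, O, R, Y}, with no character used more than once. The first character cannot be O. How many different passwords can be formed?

The first character has 9−1 = 8 choices (anything except O).
The remaining 3 characters are filled from the other 8 symbols without repetition: 8 × 7 × 6 = 336.
Total: 8 × 336 = 2688.

2688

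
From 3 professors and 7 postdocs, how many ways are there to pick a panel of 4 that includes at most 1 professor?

140

Split by how many professors are chosen (0 through 1).
Sum: C(3,0)·C(7,4) + C(3,1)·C(7,3) = 35 + 105 = 140.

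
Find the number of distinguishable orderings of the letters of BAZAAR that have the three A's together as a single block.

Treat the 3 copies of A as a single block. The multiset to arrange is then {AAA, B, R, Z}, 4 items in all.
All 4 items are distinct, so there are (4)! = 24 arrangements.

24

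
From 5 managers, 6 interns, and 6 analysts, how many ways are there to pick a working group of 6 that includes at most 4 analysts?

12309

Split by how many analysts are chosen (0 through 4).
Sum: C(6,0)·C(11,6) + C(6,1)·C(11,5) + C(6,2)·C(11,4) + C(6,3)·C(11,3) + C(6,4)·C(11,2) = 462 + 2772 + 4950 + 3300 + 825 = 12309.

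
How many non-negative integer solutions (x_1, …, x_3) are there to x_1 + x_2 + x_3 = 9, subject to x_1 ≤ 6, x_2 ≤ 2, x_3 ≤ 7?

18

Ignoring the caps, the number of non-negative solutions to x_1+…+x_3 = 9 is C(11,2) = 55.
Subtract solutions that violate a single cap (substitute x_i' = x_i − (cap_i+1)): x_1 ≥ 7 gives C(4,2) = 6; x_2 ≥ 3 gives C(8,2) = 28; x_3 ≥ 8 gives C(3,2) = 3. Together 37.
No two caps can be exceeded simultaneously, so the pair terms are all 0.
By inclusion–exclusion the count is 55 − 37 + 0 = 18.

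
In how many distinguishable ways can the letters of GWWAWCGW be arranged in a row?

The 8 letters of GWWAWCGW have repeats: G appearing twice and W appearing 4 times.
The number of distinct arrangements is 8!/(4!·2!) = 40320/48 = 840.

840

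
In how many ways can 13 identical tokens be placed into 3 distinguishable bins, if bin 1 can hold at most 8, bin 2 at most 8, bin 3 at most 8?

Ignoring the caps, the number of non-negative solutions to x_1+…+x_3 = 13 is C(15,2) = 105.
Subtract solutions that violate a single cap (substitute x_i' = x_i − (cap_i+1)): x_1 ≥ 9 gives C(6,2) = 15; x_2 ≥ 9 gives C(6,2) = 15; x_3 ≥ 9 gives C(6,2) = 15. Together 45.
No two caps can be exceeded simultaneously, so the pair terms are all 0.
By inclusion–exclusion the count is 105 − 45 + 0 = 60.

60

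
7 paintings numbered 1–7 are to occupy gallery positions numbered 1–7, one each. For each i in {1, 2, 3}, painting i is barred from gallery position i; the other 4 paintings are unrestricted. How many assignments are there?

3216

Let Aᵢ (for i ∈ {1, 2, 3}) be the placements that put painting i in its forbidden gallery position. Any j of these fix j positions, leaving (7−j)! ways to fill the rest, and there are C(3,j) ways to pick which j.
By inclusion–exclusion, the number of valid placements is Σ_{j=0}^{3} (−1)^j C(3,j)·(7−j)!.
Computing: 5040 − 2160 + 360 − 24 = 3216.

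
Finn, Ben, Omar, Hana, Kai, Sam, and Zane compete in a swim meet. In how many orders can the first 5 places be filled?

2520

There are 7 choices for 1st place, 6 for 2nd, and so on down to 3 for position 5.
That gives 7 × 6 × 5 × 4 × 3 = 2520.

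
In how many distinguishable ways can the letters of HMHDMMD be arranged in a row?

210

The 7 letters of HMHDMMD have repeats: D appearing twice, H appearing twice, and M appearing 3 times.
Dividing 7! = 5040 by 3!·2!·2! = 24 for the repeated letters gives 210.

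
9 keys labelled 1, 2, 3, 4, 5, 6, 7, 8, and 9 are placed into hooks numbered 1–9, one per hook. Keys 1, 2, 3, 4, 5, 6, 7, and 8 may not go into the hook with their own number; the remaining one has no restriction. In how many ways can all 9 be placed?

Let Aᵢ (for 1 ≤ i ≤ 8) be the placements that put key i in its forbidden hook. Any j of these fix j positions, leaving (9−j)! ways to fill the rest, and there are C(8,j) ways to pick which j.
By inclusion–exclusion, the number of valid placements is Σ_{j=0}^{8} (−1)^j C(8,j)·(9−j)!.
Computing: 362880 − 322560 + 141120 − 40320 + 8400 − 1344 + 168 − 16 + 1 = 148329.

148329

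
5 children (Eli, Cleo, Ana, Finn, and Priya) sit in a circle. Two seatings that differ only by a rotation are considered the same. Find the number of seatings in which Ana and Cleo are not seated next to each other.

12

All circular seatings of 5 people number (4)! = 24.
Seatings with Ana beside Cleo: treat them as a block with 2 internal orders, giving 2 × (3)! = 12.
Subtracting, 24 − 12 = 12.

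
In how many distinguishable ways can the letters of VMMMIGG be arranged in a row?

420

Letter multiplicities in VMMMIGG: G×2, I×1, M×3, V×1.
So there are 7! / (3!·2!) = 420 distinguishable arrangements.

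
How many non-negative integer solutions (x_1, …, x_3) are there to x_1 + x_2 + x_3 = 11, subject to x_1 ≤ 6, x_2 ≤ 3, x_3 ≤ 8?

22

Ignoring the caps, the number of non-negative solutions to x_1+…+x_3 = 11 is C(13,2) = 78.
Subtract solutions that violate a single cap (substitute x_i' = x_i − (cap_i+1)): x_1 ≥ 7 gives C(6,2) = 15; x_2 ≥ 4 gives C(9,2) = 36; x_3 ≥ 9 gives C(4,2) = 6. Together 57.
Add back pairs where two caps are both exceeded: 1 + 0 + 0 = 1.
By inclusion–exclusion the count is 78 − 57 + 1 = 22.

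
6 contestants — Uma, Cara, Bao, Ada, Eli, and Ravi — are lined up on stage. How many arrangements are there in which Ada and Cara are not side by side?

480

Of the 6! = 720 arrangements, those with Ada and Cara adjacent number 2 × 5! = 240 (treat the pair as a block with 2 internal orders).
So 720 − 240 = 480 arrangements keep them apart.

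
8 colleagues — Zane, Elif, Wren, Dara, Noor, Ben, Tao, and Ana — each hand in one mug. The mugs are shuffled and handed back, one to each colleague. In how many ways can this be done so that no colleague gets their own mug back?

This is the derangement count D_8: permutations of 8 items with no fixed point.
By inclusion–exclusion this is Σ_{j=0}^{8} (−1)^j C(8,j)·(8−j)!.
Computing: 40320 − 40320 + 20160 − 6720 + 1680 − 336 + 56 − 8 + 1 = 14833.

14833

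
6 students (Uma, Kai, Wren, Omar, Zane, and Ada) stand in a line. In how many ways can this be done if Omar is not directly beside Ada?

480

Of the 6! = 720 arrangements, those with Omar and Ada adjacent number 2 × 5! = 240 (treat the pair as a block with 2 internal orders).
Complementary counting: 720 − 240 = 480.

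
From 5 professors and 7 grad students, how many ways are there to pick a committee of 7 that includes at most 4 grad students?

546

Split by how many grad students are chosen (0 through 4).
Sum: C(7,0)·C(5,7) + C(7,1)·C(5,6) + C(7,2)·C(5,5) + C(7,3)·C(5,4) + C(7,4)·C(5,3) = 0 + 0 + 21 + 175 + 350 = 546.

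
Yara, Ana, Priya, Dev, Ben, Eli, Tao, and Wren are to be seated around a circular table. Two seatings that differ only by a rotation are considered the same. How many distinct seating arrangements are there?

5040

Around a circle, 8 distinct people have 8!/8 = (7)! = 5040 rotationally distinct seatings.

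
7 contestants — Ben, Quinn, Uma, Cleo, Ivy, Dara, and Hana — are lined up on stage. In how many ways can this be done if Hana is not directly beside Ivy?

3600

Of the 7! = 5040 arrangements, those with Hana and Ivy adjacent number 2 × 6! = 1440 (treat the pair as a block with 2 internal orders).
Complementary counting: 5040 − 1440 = 3600.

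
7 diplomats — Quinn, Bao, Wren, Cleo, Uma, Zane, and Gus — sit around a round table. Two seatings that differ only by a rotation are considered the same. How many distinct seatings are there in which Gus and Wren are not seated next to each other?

All circular seatings of 7 people number (6)! = 720.
Seatings with Gus beside Wren: treat them as a block with 2 internal orders, giving 2 × (5)! = 240.
Subtracting, 720 − 240 = 480.

480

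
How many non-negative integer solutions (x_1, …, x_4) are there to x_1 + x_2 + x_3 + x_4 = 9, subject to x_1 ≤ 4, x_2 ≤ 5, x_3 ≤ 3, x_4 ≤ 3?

Without the upper bounds there are C(12,3) = 220 ways to split 9 among 4 variables.
Subtract solutions that violate a single cap (substitute x_i' = x_i − (cap_i+1)): x_1 ≥ 5 gives C(7,3) = 35; x_2 ≥ 6 gives C(6,3) = 20; x_3 ≥ 4 gives C(8,3) = 56; x_4 ≥ 4 gives C(8,3) = 56. Together 167.
Add back pairs where two caps are both exceeded: 0 + 1 + 1 + 0 + 0 + 4 = 6.
By inclusion–exclusion the count is 220 − 167 + 6 = 59.

59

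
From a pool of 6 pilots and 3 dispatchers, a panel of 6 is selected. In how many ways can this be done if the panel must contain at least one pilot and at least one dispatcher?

83

Total 6-person selections from all 9: C(9,6) = 84.
Subtract selections that omit an entire group: no pilots → C(3,6) = 0; no dispatchers → C(6,6) = 1.
Both groups omitted at once is impossible, so 84 − 1 = 83.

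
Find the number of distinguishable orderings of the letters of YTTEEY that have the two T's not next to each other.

60

Total arrangements of YTTEEY: 6!/(2!·2!·2!) = 90.
Arrangements with the T's together: treat TT as one letter, giving (5)!/(2!·2!) = 30.
Subtracting, 90 − 30 = 60 arrangements keep the T's apart.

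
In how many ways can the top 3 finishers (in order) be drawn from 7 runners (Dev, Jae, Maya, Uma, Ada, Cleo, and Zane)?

This is an ordered selection of 3 from 7: P(7,3).
That gives 7 × 6 × 5 = 210.

210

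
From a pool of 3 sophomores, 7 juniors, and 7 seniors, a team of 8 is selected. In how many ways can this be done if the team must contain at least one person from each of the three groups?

21217

Total 8-person selections from all 17: C(17,8) = 24310.
Selections missing a whole group: no sophomores → C(14,8) = 3003; no juniors → C(10,8) = 45; no seniors → C(10,8) = 45.
Add back selections omitting two groups (i.e. drawn from a single group): C(3,8) + C(7,8) + C(7,8) = 0.
By inclusion–exclusion: 24310 − 3093 + 0 = 21217.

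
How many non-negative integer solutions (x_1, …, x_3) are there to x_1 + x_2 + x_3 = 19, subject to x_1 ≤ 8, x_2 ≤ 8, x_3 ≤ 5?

6

By stars and bars, unrestricted non-negative solutions to x_1+…+x_3 = 19 number C(19+2,2) = 210.
Subtract solutions that violate a single cap (substitute x_i' = x_i − (cap_i+1)): x_1 ≥ 9 gives C(12,2) = 66; x_2 ≥ 9 gives C(12,2) = 66; x_3 ≥ 6 gives C(15,2) = 105. Together 237.
Add back pairs where two caps are both exceeded: 3 + 15 + 15 = 33.
By inclusion–exclusion the count is 210 − 237 + 33 = 6.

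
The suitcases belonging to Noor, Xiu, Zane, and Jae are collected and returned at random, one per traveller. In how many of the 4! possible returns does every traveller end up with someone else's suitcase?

9

Count assignments avoiding every fixed point. For any j of the 4 travellers fixed to their own suitcase, the other 4−j can be arranged in (4−j)! ways.
By inclusion–exclusion this is Σ_{j=0}^{4} (−1)^j C(4,j)·(4−j)!.
Computing: 24 − 24 + 12 − 4 + 1 = 9.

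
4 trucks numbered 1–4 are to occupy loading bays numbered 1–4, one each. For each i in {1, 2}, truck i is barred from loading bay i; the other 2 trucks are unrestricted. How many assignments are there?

Let Aᵢ (for i ∈ {1, 2}) be the placements that put truck i in its forbidden loading bay. Any j of these fix j positions, leaving (4−j)! ways to fill the rest, and there are C(2,j) ways to pick which j.
By inclusion–exclusion, the number of valid placements is Σ_{j=0}^{2} (−1)^j C(2,j)·(4−j)!.
Computing: 24 − 12 + 2 = 14.

14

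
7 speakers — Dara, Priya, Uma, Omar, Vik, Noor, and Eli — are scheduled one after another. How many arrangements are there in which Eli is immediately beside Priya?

Glue Eli and Priya into one block (2 internal orders), leaving 6 units to arrange in a row.
So the count is 2·(6)! = 1440.

1440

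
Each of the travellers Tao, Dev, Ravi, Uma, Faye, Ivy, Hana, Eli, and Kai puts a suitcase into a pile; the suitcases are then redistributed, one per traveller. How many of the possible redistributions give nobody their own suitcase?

Let Aᵢ be the assignments in which traveller i gets their own suitcase. We want the size of the complement of A₁∪…∪A_9.
By inclusion–exclusion this is Σ_{j=0}^{9} (−1)^j C(9,j)·(9−j)!.
Computing: 362880 − 362880 + 181440 − 60480 + 15120 − 3024 + 504 − 72 + 9 − 1 = 133496.

133496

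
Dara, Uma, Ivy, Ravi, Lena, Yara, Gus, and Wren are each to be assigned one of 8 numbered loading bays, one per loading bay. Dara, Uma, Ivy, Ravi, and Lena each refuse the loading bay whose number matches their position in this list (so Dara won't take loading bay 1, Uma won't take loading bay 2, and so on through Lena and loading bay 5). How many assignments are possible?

21234

Let Aᵢ (for 1 ≤ i ≤ 5) be the placements that put person i in their forbidden loading bay. Any j of these fix j positions, leaving (8−j)! ways to fill the rest, and there are C(5,j) ways to pick which j.
By inclusion–exclusion, the number of valid placements is Σ_{j=0}^{5} (−1)^j C(5,j)·(8−j)!.
Computing: 40320 − 25200 + 7200 − 1200 + 120 − 6 = 21234.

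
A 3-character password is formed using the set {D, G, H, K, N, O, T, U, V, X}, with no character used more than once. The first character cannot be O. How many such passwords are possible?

648

The first character has 10−1 = 9 choices (anything except O).
The remaining 2 characters are filled from the other 9 symbols without repetition: 9 × 8 = 72.
Total: 9 × 72 = 648.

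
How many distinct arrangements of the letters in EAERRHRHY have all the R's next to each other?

Treat the 3 copies of R as a single block. The multiset to arrange is then {RRR, A, E, E, H, H, Y}, 7 items in all.
That gives (7)!/(2!·2!) = 1260 arrangements.

1260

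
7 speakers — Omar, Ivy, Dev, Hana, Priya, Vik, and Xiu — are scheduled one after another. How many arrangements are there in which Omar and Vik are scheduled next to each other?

1440

Treat {Omar, Vik} as a single unit. There are 6 units to order, and the pair itself can be ordered 2 ways.
That gives 2 × 6! = 2 × 720 = 1440.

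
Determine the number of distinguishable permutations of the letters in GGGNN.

10

GGGNN has 5 letters with G appearing 3 times and N appearing twice.
The number of distinct arrangements is 5!/(3!·2!) = 120/12 = 10.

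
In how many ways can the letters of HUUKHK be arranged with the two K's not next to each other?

60

Total arrangements of HUUKHK: 6!/(2!·2!·2!) = 90.
If the two K's are adjacent, glue them into one block, leaving 5 items to arrange: (5)!/(2!·2!) = 30 ways.
Hence 90 − 30 = 60.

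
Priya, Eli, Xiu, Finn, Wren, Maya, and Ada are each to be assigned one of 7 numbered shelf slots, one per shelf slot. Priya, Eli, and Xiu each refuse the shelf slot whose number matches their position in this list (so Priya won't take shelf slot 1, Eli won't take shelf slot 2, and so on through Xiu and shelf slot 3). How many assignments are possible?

Let Aᵢ (for i ∈ {1, 2, 3}) be the placements that put person i in their forbidden shelf slot. Any j of these fix j positions, leaving (7−j)! ways to fill the rest, and there are C(3,j) ways to pick which j.
By inclusion–exclusion, the number of valid placements is Σ_{j=0}^{3} (−1)^j C(3,j)·(7−j)!.
Computing: 5040 − 2160 + 360 − 24 = 3216.

3216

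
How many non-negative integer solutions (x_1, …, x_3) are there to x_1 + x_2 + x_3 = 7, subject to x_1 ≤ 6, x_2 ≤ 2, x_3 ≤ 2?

8

Without the upper bounds there are C(9,2) = 36 ways to split 7 among 3 variables.
Subtract solutions that violate a single cap (substitute x_i' = x_i − (cap_i+1)): x_1 ≥ 7 gives C(2,2) = 1; x_2 ≥ 3 gives C(6,2) = 15; x_3 ≥ 3 gives C(6,2) = 15. Together 31.
Add back pairs where two caps are both exceeded: 0 + 0 + 3 = 3.
By inclusion–exclusion the count is 36 − 31 + 3 = 8.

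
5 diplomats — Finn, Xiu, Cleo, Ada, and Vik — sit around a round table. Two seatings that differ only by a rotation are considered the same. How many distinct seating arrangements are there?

24

Around a circle, 5 distinct people have 5!/5 = (4)! = 24 rotationally distinct seatings.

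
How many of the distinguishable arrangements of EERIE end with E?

Fix E in the last position and arrange the remaining 4 letters.
Those 4 letters have E appearing twice, giving (4)!/(2!) = 12.

12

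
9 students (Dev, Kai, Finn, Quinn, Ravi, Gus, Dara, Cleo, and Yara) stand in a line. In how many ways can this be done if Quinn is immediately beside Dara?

80640

Place the 7 others and the Quinn-Dara pair as 8 objects in a line; the pair has 2 internal arrangements.
So the count is 2·(8)! = 80640.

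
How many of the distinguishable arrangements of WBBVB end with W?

With the last slot taken by W, it remains to arrange the other 4 letters (BBVB).
Those 4 letters have B appearing 3 times, giving (4)!/(3!) = 4.

4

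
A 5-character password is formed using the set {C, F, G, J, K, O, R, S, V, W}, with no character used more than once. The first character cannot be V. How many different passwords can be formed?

27216

The first character has 10−1 = 9 choices (anything except V).
The remaining 4 characters are filled from the other 9 symbols without repetition: 9 × 8 × 7 × 6 = 3024.
Total: 9 × 3024 = 27216.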